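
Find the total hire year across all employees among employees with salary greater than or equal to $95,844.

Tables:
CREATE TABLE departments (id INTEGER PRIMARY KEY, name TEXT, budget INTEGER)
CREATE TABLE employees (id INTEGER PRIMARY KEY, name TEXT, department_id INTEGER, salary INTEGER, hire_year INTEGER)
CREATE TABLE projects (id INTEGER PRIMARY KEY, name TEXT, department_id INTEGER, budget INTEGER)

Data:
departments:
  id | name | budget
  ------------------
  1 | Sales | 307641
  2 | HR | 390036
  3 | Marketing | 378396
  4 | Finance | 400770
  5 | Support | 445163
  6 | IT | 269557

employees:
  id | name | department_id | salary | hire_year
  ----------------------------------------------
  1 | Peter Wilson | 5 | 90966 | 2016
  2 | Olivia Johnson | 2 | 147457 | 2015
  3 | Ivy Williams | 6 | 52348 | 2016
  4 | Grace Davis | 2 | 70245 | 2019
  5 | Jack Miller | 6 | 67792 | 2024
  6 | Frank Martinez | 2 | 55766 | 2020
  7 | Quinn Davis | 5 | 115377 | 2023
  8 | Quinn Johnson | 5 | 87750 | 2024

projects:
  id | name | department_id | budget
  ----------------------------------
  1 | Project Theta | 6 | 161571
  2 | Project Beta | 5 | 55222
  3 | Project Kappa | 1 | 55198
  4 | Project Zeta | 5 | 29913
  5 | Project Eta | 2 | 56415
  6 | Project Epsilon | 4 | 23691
SELECT SUM(hire_year) FROM employees WHERE salary >= 95844

Execution result:
4038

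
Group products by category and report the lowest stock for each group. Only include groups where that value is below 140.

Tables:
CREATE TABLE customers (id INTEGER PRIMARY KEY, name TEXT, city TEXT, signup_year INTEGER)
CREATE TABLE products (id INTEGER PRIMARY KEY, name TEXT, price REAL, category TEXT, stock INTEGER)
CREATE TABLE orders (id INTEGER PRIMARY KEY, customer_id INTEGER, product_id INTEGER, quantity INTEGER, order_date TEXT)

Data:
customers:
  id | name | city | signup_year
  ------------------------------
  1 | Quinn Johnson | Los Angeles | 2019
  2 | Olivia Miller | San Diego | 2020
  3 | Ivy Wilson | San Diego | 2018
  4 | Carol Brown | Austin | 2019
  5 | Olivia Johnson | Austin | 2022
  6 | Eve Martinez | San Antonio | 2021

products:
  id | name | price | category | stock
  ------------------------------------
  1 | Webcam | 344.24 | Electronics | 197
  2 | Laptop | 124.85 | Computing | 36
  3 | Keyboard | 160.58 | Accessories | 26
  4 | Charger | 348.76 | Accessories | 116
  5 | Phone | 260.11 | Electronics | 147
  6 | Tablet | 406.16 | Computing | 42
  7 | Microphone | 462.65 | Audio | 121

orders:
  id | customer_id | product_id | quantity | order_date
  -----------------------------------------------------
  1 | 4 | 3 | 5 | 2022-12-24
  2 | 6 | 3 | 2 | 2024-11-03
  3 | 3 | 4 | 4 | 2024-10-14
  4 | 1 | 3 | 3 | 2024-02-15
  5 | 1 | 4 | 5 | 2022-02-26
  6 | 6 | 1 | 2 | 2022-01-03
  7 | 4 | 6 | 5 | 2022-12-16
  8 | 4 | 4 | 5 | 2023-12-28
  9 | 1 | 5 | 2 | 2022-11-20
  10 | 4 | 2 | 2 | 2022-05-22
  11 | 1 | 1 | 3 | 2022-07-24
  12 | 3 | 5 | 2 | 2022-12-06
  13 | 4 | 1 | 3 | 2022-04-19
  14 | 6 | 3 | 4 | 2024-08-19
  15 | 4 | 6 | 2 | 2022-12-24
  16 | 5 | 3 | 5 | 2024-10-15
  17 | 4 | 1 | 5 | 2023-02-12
SELECT category, MIN(stock) AS min_stock FROM products GROUP BY category HAVING MIN(stock) < 140

Execution result:
category | min_stock
Accessories | 26
Audio | 121
Computing | 36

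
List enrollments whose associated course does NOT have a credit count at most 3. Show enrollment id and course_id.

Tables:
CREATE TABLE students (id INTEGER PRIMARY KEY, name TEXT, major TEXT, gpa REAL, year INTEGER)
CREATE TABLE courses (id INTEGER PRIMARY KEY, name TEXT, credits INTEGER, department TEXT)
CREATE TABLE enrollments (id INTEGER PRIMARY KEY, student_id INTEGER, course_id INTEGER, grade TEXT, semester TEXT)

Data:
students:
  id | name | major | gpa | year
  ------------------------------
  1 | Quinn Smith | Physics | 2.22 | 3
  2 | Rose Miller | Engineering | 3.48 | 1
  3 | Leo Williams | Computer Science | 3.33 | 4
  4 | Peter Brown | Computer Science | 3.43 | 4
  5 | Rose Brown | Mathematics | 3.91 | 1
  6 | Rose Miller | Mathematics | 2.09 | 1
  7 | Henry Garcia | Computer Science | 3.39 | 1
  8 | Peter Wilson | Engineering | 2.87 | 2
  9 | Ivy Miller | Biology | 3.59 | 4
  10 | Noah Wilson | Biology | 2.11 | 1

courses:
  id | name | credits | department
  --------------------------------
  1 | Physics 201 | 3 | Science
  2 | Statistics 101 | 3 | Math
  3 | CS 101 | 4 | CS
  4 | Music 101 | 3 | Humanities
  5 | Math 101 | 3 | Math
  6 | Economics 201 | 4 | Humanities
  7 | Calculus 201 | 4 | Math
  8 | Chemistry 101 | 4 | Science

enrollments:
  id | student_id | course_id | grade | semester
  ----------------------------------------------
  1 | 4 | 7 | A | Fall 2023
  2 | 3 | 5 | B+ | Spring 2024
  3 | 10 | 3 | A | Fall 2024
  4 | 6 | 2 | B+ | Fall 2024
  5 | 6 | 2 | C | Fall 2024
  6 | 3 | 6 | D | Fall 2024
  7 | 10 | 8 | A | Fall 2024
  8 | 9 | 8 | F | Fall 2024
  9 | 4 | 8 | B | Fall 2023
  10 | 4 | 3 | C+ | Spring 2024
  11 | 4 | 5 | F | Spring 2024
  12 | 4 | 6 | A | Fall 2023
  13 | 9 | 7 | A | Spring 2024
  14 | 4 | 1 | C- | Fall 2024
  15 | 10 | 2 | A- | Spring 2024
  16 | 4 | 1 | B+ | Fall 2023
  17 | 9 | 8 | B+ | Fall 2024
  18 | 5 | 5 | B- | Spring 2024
SELECT id, course_id FROM enrollments WHERE course_id NOT IN (SELECT id FROM courses WHERE credits <= 3)

Execution result:
id | course_id
1 | 7
3 | 3
6 | 6
7 | 8
8 | 8
9 | 8
10 | 3
12 | 6
13 | 7
17 | 8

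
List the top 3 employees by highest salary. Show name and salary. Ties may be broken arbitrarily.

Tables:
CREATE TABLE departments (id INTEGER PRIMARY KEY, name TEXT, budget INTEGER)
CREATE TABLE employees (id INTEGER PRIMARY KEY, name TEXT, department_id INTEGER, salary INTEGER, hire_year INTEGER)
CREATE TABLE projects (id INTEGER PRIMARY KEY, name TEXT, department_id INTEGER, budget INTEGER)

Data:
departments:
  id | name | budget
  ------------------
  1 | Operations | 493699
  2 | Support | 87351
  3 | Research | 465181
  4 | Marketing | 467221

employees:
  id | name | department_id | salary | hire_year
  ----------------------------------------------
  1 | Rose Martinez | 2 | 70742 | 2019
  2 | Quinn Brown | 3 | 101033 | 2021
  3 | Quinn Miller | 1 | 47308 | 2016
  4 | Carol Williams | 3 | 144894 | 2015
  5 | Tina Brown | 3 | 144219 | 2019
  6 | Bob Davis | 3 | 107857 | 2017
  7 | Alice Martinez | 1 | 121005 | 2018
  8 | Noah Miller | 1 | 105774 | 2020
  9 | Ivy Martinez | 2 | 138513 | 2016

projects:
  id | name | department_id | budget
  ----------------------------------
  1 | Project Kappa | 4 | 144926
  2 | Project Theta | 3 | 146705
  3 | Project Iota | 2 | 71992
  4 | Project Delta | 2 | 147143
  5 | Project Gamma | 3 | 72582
SELECT name, salary FROM employees ORDER BY salary DESC LIMIT 3

Execution result:
name | salary
Carol Williams | 144894
Tina Brown | 144219
Ivy Martinez | 138513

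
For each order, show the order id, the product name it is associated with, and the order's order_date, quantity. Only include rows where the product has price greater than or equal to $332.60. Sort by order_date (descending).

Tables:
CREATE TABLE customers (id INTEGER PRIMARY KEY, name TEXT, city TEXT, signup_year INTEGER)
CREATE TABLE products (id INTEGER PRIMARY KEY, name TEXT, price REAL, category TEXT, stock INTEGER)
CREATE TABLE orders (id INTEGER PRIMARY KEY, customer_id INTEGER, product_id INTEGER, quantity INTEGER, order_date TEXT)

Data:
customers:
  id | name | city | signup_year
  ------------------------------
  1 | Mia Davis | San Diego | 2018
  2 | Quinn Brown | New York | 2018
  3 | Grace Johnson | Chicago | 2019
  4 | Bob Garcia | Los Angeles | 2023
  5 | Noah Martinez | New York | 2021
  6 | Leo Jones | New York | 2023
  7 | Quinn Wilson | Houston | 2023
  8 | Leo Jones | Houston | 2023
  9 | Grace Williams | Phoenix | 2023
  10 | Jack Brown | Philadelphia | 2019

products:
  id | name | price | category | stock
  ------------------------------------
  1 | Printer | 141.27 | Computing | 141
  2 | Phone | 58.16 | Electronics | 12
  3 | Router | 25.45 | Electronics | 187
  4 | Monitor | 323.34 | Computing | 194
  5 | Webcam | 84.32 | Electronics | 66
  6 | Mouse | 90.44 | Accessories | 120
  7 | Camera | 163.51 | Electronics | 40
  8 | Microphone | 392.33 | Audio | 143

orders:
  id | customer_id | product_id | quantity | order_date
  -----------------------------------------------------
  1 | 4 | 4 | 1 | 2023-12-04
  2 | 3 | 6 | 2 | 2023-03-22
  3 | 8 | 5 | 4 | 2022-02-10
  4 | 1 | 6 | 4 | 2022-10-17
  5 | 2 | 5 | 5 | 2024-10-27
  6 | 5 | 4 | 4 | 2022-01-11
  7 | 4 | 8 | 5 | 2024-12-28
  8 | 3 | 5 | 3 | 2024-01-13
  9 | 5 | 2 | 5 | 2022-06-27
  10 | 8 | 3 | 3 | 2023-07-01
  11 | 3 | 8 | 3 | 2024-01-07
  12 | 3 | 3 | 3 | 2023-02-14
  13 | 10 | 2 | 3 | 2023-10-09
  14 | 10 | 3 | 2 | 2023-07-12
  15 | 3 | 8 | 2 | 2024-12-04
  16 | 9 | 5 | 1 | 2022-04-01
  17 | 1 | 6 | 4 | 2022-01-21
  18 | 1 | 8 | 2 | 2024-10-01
SELECT c.id, p.name AS product, c.order_date, c.quantity FROM orders c JOIN products p ON c.product_id = p.id WHERE p.price >= 332.6 ORDER BY c.order_date DESC

Execution result:
id | product | order_date | quantity
7 | Microphone | 2024-12-28 | 5
15 | Microphone | 2024-12-04 | 2
18 | Microphone | 2024-10-01 | 2
11 | Microphone | 2024-01-07 | 3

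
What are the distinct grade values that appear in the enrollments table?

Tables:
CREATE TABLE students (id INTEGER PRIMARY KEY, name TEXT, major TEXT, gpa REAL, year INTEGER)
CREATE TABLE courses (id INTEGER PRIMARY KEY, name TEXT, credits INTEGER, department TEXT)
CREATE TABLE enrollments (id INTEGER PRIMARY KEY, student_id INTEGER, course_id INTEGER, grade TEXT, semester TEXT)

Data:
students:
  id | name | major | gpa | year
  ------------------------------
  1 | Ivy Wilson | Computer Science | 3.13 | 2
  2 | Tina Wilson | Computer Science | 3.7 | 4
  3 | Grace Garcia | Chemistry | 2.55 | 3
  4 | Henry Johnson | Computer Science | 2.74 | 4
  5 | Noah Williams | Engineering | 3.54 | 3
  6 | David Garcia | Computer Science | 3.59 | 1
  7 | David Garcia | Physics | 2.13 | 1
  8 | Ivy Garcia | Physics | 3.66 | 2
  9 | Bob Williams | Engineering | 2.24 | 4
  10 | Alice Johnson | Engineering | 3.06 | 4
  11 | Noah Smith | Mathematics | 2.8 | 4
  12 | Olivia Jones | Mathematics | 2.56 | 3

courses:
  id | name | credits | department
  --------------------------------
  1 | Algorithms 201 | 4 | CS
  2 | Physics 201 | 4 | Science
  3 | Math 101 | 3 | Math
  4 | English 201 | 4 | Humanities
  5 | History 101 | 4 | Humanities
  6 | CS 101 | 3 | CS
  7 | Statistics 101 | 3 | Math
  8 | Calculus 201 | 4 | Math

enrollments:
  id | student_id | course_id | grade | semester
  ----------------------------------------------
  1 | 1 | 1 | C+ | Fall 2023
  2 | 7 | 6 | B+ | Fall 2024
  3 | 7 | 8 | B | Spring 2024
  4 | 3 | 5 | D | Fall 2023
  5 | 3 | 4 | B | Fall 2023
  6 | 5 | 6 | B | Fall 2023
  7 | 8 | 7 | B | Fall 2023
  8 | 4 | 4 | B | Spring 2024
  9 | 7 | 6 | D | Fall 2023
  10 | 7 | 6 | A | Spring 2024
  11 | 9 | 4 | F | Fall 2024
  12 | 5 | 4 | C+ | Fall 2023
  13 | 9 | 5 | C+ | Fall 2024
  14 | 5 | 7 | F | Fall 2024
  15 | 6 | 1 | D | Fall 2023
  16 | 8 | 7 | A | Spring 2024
SELECT DISTINCT grade FROM enrollments

Execution result:
grade
C+
B+
B
D
A
F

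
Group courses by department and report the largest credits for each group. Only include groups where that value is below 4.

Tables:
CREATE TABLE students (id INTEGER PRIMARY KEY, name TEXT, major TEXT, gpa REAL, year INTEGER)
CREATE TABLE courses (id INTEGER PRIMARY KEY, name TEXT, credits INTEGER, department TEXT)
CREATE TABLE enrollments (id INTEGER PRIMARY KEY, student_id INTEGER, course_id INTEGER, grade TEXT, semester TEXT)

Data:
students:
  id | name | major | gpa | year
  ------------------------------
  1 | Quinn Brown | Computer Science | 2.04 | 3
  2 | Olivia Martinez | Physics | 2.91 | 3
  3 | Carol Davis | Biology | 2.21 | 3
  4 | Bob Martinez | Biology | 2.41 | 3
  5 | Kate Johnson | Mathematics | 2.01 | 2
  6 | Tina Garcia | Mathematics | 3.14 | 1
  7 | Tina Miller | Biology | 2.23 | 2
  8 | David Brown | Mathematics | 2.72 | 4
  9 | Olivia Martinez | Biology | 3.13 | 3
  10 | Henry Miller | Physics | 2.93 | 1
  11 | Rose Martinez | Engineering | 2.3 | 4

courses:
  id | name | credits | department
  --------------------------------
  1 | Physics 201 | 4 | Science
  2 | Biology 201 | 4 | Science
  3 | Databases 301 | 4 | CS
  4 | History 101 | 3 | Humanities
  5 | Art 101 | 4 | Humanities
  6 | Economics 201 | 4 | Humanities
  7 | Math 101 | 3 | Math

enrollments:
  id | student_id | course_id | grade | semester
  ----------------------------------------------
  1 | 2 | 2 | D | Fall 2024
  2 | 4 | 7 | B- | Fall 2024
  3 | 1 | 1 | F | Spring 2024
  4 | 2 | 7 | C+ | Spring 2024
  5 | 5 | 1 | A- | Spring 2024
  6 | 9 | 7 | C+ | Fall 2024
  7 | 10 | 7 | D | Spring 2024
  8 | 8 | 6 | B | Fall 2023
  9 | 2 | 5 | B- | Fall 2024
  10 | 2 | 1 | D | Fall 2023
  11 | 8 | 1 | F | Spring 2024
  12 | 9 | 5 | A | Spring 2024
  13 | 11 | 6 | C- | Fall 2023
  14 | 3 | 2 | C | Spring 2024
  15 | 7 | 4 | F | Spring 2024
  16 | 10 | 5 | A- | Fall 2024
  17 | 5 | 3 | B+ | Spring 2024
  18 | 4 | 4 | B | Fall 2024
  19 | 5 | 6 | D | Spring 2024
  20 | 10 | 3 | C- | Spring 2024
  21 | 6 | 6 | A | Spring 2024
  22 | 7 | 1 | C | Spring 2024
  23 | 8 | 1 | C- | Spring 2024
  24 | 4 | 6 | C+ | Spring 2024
SELECT department, MAX(credits) AS max_credits FROM courses GROUP BY department HAVING MAX(credits) < 4

Execution result:
department | max_credits
Math | 3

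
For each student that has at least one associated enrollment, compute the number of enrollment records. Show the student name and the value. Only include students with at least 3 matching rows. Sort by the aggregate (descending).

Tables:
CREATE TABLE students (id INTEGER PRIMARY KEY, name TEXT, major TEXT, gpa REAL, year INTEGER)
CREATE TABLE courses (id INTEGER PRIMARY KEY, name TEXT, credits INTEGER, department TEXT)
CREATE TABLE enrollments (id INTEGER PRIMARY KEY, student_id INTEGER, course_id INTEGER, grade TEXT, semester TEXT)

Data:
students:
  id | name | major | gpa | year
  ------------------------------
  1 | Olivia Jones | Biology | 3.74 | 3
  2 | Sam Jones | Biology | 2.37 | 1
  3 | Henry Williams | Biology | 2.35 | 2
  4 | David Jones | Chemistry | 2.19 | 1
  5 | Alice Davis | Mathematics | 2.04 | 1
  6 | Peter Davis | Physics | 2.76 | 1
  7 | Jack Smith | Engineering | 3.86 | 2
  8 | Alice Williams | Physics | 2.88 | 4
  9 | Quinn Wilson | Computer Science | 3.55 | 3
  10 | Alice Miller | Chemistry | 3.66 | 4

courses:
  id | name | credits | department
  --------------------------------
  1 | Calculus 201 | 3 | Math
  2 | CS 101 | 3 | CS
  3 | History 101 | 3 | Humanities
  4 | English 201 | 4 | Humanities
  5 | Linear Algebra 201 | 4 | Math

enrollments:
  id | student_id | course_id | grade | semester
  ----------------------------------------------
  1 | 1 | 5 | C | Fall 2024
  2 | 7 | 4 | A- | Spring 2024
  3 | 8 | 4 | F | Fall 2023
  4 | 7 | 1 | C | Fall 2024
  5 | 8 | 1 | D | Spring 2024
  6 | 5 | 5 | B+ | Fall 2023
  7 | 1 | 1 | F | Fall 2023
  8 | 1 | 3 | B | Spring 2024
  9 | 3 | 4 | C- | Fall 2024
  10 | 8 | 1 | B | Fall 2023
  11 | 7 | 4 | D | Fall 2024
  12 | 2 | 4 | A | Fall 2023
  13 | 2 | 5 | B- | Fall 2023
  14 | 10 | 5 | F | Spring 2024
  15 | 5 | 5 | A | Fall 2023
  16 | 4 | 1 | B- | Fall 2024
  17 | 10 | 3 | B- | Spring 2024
SELECT p.name, COUNT(*) AS n FROM enrollments c JOIN students p ON c.student_id = p.id GROUP BY p.id, p.name HAVING COUNT(*) >= 3 ORDER BY n DESC

Execution result:
name | n
Olivia Jones | 3
Jack Smith | 3
Alice Williams | 3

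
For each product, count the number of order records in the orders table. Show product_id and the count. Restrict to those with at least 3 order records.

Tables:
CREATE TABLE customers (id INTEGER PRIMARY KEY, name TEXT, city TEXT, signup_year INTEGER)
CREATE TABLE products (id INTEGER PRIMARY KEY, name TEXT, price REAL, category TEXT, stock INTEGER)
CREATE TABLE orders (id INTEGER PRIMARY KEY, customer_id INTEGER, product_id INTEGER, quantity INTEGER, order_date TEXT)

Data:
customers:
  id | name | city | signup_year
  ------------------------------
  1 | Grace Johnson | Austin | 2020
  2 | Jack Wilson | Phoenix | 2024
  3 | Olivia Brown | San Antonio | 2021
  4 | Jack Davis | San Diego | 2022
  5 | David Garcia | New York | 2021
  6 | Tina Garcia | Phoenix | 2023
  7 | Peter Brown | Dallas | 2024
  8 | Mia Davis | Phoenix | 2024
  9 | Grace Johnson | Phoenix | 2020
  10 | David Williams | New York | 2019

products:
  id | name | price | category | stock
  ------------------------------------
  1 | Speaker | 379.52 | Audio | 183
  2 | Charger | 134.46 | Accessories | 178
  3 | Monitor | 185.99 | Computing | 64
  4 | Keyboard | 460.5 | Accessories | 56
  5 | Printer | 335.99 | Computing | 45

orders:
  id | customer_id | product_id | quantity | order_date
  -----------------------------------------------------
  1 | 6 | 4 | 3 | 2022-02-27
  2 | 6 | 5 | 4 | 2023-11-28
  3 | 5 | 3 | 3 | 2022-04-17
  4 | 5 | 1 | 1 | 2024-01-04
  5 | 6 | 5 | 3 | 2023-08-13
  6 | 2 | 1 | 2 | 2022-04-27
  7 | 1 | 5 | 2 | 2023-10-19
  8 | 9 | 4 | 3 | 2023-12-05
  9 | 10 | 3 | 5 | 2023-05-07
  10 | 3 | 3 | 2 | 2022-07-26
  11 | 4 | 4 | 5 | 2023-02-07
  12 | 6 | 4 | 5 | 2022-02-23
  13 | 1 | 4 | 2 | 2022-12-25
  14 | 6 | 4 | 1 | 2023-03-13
SELECT product_id, COUNT(*) AS order_count FROM orders GROUP BY product_id HAVING COUNT(*) >= 3

Execution result:
product_id | order_count
3 | 3
4 | 6
5 | 3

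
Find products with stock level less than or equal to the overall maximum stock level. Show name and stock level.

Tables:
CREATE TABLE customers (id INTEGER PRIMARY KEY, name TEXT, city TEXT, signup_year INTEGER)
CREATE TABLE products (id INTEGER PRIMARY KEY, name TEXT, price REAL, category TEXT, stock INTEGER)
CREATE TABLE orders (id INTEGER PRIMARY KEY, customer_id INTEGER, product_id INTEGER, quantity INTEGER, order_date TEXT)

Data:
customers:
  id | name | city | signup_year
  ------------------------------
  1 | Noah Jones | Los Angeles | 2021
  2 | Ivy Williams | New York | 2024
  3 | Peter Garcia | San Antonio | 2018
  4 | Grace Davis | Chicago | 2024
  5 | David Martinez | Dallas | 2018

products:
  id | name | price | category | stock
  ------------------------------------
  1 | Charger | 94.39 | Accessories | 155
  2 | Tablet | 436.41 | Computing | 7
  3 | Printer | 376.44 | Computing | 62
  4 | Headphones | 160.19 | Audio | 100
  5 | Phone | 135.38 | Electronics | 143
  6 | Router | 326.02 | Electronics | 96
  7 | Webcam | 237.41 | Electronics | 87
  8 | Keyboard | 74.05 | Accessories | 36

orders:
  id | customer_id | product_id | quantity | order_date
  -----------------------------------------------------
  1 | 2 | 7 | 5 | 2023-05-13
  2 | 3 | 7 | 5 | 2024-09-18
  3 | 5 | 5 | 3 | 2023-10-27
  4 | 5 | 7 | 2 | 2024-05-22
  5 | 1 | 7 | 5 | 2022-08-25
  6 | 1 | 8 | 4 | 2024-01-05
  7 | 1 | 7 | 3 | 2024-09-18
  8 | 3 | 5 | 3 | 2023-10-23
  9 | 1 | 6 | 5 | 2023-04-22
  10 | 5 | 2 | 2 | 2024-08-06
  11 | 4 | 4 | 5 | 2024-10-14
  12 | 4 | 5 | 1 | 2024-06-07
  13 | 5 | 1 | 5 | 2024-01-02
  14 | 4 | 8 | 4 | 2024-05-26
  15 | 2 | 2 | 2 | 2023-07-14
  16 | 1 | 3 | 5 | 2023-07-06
SELECT name, stock FROM products WHERE stock <= (SELECT MAX(stock) FROM products)

Execution result:
name | stock
Charger | 155
Tablet | 7
Printer | 62
Headphones | 100
Phone | 143
Router | 96
Webcam | 87
Keyboard | 36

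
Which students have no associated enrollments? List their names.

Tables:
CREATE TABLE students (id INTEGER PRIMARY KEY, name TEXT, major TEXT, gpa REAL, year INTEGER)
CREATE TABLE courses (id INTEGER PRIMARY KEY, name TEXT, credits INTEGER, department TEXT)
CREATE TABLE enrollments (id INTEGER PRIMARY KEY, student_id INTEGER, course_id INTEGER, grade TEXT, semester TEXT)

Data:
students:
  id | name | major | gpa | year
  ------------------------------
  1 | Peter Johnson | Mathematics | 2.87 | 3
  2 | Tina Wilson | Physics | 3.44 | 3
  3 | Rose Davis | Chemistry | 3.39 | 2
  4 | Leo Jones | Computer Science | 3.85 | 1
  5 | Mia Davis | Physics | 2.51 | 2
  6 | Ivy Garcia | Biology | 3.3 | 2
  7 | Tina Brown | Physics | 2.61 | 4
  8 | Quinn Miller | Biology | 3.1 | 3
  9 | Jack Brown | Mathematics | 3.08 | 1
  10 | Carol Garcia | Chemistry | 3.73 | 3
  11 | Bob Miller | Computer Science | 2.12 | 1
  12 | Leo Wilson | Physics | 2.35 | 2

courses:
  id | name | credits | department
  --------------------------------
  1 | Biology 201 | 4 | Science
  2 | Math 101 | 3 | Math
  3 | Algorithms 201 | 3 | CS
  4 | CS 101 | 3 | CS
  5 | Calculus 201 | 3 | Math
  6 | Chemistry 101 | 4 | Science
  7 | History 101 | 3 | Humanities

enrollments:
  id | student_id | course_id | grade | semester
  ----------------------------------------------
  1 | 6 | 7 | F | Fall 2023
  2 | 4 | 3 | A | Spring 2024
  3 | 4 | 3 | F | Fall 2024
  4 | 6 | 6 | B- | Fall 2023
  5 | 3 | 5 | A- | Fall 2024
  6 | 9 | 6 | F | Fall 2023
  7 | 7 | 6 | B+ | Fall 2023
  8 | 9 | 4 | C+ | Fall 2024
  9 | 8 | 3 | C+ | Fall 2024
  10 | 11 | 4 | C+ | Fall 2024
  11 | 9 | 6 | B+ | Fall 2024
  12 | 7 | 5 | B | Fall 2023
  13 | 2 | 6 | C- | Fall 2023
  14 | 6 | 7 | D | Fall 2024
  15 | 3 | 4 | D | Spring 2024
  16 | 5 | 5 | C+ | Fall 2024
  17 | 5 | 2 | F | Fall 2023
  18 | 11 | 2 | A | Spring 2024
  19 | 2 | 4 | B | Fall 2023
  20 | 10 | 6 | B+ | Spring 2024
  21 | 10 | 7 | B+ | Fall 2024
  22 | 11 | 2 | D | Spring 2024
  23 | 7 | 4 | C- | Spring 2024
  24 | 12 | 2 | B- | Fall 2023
SELECT p.name FROM students p LEFT JOIN enrollments c ON c.student_id = p.id WHERE c.id IS NULL

Execution result:
Peter Johnson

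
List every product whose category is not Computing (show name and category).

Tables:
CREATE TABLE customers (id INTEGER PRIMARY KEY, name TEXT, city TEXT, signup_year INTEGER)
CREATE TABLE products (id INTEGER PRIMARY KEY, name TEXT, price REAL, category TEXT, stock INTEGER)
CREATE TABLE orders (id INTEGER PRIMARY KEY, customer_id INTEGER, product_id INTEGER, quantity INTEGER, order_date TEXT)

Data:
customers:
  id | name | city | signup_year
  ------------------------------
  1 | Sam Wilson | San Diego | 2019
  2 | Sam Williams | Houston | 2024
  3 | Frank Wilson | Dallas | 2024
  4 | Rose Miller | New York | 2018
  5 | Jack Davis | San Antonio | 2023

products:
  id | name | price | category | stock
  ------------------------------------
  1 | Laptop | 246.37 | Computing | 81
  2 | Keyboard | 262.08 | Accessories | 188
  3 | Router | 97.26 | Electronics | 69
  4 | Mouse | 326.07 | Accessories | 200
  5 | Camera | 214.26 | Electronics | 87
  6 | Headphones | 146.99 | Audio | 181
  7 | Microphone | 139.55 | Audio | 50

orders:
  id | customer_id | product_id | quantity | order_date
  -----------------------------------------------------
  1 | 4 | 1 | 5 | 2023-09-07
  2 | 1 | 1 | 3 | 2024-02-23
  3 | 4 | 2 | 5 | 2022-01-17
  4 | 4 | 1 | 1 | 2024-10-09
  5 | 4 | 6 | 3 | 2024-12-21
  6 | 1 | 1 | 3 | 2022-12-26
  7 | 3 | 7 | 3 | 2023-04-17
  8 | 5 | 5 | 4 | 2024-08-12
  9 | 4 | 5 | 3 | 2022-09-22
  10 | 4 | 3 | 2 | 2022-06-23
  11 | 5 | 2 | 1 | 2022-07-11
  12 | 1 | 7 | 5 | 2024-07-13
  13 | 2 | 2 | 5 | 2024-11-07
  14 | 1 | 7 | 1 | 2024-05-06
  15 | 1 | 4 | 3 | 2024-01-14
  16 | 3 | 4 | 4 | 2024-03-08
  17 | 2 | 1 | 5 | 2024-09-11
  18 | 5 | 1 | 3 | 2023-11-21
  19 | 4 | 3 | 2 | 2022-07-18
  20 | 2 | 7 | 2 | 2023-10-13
SELECT name, category FROM products WHERE category <> 'Computing'

Execution result:
name | category
Keyboard | Accessories
Router | Electronics
Mouse | Accessories
Camera | Electronics
Headphones | Audio
Microphone | Audio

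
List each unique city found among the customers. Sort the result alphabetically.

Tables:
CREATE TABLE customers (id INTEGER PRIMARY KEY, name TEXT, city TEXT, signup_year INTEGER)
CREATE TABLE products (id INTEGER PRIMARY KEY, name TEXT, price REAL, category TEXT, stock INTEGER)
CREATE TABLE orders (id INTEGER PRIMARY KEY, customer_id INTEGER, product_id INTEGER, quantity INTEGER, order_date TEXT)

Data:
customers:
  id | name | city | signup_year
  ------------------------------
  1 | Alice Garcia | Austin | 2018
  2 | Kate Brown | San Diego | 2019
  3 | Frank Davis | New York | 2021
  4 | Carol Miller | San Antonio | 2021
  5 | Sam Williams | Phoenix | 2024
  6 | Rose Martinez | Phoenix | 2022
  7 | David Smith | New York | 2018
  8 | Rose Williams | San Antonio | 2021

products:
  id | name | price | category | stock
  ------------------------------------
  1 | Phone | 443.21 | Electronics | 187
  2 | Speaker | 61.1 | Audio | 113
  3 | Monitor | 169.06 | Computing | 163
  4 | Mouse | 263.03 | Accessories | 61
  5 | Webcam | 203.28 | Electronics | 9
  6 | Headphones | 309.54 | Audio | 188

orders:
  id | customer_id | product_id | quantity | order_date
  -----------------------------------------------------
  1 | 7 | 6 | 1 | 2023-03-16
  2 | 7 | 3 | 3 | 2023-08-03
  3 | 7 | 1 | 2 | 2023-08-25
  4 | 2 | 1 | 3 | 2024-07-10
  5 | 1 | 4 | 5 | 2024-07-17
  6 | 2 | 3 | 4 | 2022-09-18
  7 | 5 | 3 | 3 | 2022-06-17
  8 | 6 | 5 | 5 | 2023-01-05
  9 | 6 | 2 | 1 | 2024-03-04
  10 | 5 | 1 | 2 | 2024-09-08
SELECT DISTINCT city FROM customers ORDER BY city

Execution result:
city
Austin
New York
Phoenix
San Antonio
San Diego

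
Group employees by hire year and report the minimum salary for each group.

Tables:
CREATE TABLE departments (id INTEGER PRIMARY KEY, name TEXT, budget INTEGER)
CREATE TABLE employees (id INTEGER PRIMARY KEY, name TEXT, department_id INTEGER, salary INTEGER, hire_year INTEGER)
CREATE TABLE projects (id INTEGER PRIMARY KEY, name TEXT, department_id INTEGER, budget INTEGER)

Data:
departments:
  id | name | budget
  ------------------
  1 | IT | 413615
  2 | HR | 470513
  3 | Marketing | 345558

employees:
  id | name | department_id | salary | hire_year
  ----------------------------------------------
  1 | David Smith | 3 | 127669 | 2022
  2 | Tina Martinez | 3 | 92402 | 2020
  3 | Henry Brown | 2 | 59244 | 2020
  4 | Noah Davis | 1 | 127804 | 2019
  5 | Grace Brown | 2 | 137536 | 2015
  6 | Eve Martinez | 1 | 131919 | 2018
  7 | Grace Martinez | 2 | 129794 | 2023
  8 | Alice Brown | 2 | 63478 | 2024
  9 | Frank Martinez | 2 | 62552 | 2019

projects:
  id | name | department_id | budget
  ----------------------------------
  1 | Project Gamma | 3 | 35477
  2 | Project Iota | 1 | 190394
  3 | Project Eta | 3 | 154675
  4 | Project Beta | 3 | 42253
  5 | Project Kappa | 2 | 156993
SELECT hire_year, MIN(salary) AS min_salary FROM employees GROUP BY hire_year

Execution result:
hire_year | min_salary
2015 | 137536
2018 | 131919
2019 | 62552
2020 | 59244
2022 | 127669
2023 | 129794
2024 | 63478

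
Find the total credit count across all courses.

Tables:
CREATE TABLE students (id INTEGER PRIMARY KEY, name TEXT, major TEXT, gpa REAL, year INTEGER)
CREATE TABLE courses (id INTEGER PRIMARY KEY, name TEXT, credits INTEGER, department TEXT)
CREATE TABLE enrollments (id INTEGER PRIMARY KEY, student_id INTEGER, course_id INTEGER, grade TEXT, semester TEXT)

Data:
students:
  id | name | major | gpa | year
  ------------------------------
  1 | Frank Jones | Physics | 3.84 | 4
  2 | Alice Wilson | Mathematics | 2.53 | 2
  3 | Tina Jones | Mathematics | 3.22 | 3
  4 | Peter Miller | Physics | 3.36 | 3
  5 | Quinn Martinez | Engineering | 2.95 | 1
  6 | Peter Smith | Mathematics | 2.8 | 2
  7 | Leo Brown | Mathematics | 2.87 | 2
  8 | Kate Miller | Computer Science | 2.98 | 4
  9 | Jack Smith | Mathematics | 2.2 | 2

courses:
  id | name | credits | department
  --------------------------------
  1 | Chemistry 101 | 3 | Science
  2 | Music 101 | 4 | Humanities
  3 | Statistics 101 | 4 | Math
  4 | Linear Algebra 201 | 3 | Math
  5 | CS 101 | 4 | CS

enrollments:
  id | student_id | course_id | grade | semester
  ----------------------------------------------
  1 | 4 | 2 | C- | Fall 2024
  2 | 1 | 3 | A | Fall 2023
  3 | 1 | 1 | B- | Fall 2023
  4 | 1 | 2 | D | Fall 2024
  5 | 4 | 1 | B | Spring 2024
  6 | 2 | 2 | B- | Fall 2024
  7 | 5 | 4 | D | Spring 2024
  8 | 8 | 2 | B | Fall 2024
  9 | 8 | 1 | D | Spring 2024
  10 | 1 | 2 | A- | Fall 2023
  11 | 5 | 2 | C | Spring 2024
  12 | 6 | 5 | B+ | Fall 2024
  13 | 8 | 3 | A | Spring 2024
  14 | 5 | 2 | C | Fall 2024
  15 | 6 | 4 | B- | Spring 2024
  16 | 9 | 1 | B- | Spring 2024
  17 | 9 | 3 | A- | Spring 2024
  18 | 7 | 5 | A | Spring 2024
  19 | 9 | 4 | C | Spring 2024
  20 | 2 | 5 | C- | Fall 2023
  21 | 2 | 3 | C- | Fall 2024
SELECT SUM(credits) FROM courses

Execution result:
18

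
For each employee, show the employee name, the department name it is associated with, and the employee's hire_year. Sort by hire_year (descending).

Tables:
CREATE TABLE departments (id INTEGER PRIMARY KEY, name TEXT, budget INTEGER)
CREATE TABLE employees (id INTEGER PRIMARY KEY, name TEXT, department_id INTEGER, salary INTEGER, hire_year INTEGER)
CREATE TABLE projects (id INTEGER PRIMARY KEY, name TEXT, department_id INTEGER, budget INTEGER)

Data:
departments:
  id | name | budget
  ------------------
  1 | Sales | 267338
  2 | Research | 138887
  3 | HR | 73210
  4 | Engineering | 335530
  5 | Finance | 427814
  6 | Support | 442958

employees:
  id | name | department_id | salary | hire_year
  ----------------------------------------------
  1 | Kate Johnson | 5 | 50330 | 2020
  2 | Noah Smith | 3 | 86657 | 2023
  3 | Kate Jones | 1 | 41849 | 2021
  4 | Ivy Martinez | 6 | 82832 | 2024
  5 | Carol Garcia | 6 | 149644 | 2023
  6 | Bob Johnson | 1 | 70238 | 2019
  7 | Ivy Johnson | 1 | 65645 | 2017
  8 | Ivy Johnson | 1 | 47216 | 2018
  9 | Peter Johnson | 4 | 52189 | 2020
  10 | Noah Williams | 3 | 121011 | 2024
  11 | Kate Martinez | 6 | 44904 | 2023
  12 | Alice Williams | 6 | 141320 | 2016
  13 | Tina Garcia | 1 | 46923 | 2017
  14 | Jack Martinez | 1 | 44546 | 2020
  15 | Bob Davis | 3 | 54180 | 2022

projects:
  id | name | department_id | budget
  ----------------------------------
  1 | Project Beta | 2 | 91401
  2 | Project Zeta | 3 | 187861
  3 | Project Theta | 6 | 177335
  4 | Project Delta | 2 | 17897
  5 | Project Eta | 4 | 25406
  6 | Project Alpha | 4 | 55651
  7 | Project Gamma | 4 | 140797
SELECT c.name, p.name AS department, c.hire_year FROM employees c JOIN departments p ON c.department_id = p.id ORDER BY c.hire_year DESC

Execution result:
name | department | hire_year
Ivy Martinez | Support | 2024
Noah Williams | HR | 2024
Noah Smith | HR | 2023
Carol Garcia | Support | 2023
Kate Martinez | Support | 2023
Bob Davis | HR | 2022
Kate Jones | Sales | 2021
Kate Johnson | Finance | 2020
Peter Johnson | Engineering | 2020
Jack Martinez | Sales | 2020
Bob Johnson | Sales | 2019
Ivy Johnson | Sales | 2018
Ivy Johnson | Sales | 2017
Tina Garcia | Sales | 2017
Alice Williams | Support | 2016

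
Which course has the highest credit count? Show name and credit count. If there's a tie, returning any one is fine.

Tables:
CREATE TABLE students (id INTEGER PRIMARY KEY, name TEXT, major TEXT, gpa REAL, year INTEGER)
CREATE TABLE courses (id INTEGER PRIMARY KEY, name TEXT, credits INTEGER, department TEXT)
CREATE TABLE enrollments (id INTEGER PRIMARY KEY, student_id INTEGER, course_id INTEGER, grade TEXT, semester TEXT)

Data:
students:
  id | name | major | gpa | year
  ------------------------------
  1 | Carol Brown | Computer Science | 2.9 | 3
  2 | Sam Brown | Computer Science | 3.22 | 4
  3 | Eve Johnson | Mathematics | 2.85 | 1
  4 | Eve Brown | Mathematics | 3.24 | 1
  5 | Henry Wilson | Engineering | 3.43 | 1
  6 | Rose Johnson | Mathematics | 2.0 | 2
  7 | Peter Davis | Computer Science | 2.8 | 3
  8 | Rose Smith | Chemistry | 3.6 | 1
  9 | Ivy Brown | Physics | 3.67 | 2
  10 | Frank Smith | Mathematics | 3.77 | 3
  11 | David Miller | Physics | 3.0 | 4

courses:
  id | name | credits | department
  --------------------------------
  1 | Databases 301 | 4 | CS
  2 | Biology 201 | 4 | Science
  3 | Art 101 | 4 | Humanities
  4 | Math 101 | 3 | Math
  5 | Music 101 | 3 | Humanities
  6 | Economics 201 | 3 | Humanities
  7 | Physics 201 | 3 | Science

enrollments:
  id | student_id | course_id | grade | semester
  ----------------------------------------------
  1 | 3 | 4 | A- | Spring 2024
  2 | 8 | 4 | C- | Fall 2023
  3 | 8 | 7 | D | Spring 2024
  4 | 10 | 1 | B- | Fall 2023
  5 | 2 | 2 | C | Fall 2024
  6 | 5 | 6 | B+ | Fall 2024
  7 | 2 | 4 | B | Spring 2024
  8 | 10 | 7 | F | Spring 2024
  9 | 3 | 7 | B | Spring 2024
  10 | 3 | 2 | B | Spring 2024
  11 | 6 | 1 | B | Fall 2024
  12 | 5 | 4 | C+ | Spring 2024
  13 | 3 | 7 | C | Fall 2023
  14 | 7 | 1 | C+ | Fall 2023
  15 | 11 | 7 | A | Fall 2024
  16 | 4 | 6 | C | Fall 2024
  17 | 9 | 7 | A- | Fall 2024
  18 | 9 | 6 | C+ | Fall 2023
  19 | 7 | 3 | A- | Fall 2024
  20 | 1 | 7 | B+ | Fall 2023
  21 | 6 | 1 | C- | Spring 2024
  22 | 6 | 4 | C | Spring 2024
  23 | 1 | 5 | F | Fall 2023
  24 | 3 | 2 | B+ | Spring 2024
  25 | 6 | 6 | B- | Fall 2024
SELECT name, credits FROM courses ORDER BY credits DESC LIMIT 1

Execution result:
name | credits
Databases 301 | 4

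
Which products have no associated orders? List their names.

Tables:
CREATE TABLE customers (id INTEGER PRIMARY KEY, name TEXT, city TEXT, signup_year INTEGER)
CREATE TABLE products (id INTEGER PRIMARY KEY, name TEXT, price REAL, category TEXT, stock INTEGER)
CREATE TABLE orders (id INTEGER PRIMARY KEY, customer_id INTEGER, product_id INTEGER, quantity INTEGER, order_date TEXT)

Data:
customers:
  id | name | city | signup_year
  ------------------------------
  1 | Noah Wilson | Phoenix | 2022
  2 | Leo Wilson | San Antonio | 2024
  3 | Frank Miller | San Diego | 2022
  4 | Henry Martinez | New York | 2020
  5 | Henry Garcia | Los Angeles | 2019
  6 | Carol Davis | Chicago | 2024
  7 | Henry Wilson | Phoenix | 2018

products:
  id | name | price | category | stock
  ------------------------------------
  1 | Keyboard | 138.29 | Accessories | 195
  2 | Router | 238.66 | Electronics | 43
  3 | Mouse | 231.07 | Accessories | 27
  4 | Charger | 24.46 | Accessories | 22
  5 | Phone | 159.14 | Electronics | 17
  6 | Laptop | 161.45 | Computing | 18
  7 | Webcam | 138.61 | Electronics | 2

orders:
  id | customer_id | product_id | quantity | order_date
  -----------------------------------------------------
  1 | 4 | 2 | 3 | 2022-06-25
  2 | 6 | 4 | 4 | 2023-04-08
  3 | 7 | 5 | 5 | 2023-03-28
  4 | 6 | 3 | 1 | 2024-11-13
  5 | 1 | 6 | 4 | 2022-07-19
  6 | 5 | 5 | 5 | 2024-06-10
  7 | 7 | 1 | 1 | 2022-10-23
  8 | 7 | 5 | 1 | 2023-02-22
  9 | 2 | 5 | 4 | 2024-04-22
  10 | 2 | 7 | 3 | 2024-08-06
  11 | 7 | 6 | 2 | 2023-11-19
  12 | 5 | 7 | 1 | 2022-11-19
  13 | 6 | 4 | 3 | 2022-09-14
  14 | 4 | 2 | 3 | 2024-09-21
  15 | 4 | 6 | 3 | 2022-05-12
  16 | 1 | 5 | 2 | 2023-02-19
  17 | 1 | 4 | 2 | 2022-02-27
SELECT p.name FROM products p LEFT JOIN orders c ON c.product_id = p.id WHERE c.id IS NULL

Execution result:
(no rows)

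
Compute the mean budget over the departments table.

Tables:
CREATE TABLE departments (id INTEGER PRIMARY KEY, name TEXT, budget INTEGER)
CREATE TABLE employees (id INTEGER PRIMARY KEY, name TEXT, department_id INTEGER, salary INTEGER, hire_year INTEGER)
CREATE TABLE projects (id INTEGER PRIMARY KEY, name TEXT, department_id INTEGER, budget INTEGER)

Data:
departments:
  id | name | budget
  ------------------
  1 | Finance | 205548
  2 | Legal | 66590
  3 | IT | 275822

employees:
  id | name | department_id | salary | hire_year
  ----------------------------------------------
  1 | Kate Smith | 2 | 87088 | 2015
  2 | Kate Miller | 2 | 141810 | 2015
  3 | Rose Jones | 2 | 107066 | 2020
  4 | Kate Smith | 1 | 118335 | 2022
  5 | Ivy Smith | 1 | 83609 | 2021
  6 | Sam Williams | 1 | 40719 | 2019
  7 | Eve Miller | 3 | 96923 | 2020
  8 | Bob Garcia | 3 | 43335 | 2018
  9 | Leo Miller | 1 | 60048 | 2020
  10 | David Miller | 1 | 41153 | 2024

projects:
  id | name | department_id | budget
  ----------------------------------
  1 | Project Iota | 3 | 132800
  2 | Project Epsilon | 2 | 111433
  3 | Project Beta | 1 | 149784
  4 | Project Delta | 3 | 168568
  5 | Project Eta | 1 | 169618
SELECT AVG(budget) FROM departments

Execution result:
182653.33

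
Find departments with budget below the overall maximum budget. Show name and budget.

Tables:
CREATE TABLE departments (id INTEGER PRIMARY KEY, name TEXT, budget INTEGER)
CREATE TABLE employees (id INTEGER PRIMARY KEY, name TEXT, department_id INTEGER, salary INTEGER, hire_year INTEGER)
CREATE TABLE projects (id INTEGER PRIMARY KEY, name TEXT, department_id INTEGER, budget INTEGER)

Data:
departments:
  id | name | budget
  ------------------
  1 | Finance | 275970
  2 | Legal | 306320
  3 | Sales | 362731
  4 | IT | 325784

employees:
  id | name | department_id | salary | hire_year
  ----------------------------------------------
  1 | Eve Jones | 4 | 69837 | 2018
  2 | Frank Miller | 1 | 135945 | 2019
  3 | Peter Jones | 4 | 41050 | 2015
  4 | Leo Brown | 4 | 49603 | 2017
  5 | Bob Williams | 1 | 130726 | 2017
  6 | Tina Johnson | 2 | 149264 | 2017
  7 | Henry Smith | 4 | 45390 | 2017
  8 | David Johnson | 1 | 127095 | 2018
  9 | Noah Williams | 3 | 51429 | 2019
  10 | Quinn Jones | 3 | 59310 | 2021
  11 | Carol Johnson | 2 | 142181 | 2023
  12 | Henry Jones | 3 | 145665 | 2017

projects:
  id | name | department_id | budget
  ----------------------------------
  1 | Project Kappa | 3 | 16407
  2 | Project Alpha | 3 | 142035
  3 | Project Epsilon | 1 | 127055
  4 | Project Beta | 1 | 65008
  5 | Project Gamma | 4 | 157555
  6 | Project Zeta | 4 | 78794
SELECT name, budget FROM departments WHERE budget < (SELECT MAX(budget) FROM departments)

Execution result:
name | budget
Finance | 275970
Legal | 306320
IT | 325784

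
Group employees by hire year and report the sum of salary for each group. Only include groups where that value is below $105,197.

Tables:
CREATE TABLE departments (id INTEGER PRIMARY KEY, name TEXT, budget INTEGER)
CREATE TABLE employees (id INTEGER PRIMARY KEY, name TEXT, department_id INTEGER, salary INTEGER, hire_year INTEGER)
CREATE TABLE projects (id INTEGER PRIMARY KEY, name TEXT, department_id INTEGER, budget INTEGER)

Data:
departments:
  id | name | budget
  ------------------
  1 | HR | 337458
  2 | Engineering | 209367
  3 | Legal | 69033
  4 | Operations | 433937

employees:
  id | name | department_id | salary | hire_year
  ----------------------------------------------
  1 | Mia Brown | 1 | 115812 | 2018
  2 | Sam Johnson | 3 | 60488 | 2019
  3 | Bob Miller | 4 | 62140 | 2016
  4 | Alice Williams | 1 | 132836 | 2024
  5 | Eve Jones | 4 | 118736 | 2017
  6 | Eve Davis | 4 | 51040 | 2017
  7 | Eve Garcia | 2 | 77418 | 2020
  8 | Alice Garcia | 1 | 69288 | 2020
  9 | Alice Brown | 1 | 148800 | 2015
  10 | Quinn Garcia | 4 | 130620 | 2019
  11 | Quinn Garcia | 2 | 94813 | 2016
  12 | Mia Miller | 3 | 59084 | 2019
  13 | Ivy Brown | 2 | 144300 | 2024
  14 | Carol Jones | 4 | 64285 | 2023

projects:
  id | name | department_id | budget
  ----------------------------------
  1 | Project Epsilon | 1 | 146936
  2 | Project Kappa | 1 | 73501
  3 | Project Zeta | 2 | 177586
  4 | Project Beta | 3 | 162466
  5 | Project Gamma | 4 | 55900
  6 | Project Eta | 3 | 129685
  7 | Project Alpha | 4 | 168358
SELECT hire_year, SUM(salary) AS sum_salary FROM employees GROUP BY hire_year HAVING SUM(salary) < 105197

Execution result:
hire_year | sum_salary
2023 | 64285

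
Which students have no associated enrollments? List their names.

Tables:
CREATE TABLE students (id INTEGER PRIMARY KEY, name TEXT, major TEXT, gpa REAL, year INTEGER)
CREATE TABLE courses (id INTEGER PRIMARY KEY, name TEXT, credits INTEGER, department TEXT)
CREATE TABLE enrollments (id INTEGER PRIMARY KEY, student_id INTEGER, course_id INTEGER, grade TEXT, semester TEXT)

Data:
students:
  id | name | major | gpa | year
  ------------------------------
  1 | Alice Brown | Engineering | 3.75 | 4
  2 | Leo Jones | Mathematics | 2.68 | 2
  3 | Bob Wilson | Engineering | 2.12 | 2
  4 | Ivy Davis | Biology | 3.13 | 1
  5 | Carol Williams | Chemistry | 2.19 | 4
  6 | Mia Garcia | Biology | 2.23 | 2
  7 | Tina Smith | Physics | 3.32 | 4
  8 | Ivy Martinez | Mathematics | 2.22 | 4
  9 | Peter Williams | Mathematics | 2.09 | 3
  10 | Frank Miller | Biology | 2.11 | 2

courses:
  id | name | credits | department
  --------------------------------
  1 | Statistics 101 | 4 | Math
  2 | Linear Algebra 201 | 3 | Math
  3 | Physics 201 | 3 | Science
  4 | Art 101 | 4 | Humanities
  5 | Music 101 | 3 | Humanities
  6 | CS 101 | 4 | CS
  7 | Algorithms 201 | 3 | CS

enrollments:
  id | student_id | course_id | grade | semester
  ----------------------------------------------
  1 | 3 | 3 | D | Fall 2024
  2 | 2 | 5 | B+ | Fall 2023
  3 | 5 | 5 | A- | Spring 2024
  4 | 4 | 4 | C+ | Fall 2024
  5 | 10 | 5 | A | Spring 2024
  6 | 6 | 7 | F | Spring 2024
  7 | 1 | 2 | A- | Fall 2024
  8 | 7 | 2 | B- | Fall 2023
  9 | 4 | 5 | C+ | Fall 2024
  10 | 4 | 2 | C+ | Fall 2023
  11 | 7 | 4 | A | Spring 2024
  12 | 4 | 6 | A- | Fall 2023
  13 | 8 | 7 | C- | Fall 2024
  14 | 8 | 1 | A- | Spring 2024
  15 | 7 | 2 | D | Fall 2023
SELECT p.name FROM students p LEFT JOIN enrollments c ON c.student_id = p.id WHERE c.id IS NULL

Execution result:
Peter Williams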